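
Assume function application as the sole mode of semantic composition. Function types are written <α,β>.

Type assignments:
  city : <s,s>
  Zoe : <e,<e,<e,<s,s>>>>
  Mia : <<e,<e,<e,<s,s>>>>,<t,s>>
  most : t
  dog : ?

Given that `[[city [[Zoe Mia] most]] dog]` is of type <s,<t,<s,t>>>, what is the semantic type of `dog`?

[[city [[Zoe Mia] most]] dog] is required to be <s,<t,<s,t>>>. [city [[Zoe Mia] most]] : s cannot yield <s,<t,<s,t>>> as functor, so dog : <s,<s,<t,<s,t>>>>.

<s,<s,<t,<s,t>>>>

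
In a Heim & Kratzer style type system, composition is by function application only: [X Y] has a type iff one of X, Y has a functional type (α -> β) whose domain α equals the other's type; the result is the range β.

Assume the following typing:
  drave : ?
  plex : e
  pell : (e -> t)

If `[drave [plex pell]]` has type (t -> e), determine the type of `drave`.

For [drave [plex pell]] to have type (t -> e) with [plex pell] of type t, drave must be the function: drave : (t -> (t -> e)).

(t -> (t -> e))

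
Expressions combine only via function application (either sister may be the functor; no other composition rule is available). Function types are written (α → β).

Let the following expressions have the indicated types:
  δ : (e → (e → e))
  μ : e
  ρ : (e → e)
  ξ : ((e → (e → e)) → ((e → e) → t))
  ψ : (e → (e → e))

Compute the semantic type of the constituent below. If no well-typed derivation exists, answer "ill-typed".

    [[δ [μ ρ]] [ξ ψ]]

[μ ρ] — ρ of type (e → e) combines with μ of type e: type e.
[δ [μ ρ]] — δ of type (e → (e → e)) combines with [μ ρ] of type e: type (e → e).
[ξ ψ] — ξ of type ((e → (e → e)) → ((e → e) → t)) combines with ψ of type (e → (e → e)): type ((e → e) → t).
[[δ [μ ρ]] [ξ ψ]] — [ξ ψ] of type ((e → e) → t) combines with [δ [μ ρ]] of type (e → e): type t.

t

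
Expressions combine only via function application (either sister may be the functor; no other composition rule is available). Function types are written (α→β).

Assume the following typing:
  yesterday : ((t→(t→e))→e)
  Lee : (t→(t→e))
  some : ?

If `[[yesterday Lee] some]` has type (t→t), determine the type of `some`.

At [[yesterday Lee] some] (required: (t→t)): [yesterday Lee] is e, which is not a function with range (t→t); hence some is the functor — type (e→(t→t)).

(e→(t→t))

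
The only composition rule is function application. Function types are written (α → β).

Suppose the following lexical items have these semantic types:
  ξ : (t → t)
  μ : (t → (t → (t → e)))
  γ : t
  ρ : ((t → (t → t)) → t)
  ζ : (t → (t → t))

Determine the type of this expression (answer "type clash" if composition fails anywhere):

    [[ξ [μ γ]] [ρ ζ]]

type clash

[μ γ]: (t → (t → (t → e))) applied to t yields (t → (t → e)).
[ξ [μ γ]]: (t → t) with (t → (t → e)) — neither is a function whose domain matches the other; composition fails here.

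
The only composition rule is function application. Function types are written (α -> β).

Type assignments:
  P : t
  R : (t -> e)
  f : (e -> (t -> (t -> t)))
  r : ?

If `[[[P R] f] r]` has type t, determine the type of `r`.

((t -> (t -> t)) -> t)

At [[[P R] f] r] (required: t): [[P R] f] is (t -> (t -> t)), which is not a function with range t; hence r is the functor — type ((t -> (t -> t)) -> t).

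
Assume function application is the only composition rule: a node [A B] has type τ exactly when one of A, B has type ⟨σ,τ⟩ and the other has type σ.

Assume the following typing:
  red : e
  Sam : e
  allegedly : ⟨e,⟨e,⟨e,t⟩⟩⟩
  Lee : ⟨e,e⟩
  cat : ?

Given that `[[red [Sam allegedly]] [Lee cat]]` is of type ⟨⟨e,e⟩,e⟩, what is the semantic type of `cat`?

[[red [Sam allegedly]] [Lee cat]] is required to be ⟨⟨e,e⟩,e⟩. [red [Sam allegedly]] : ⟨e,t⟩ cannot yield ⟨⟨e,e⟩,e⟩ as functor, so [Lee cat] : ⟨⟨e,t⟩,⟨⟨e,e⟩,e⟩⟩.
[Lee cat] is required to be ⟨⟨e,t⟩,⟨⟨e,e⟩,e⟩⟩. Lee : ⟨e,e⟩ cannot yield ⟨⟨e,t⟩,⟨⟨e,e⟩,e⟩⟩ as functor, so cat : ⟨⟨e,e⟩,⟨⟨e,t⟩,⟨⟨e,e⟩,e⟩⟩⟩.

⟨⟨e,e⟩,⟨⟨e,t⟩,⟨⟨e,e⟩,e⟩⟩⟩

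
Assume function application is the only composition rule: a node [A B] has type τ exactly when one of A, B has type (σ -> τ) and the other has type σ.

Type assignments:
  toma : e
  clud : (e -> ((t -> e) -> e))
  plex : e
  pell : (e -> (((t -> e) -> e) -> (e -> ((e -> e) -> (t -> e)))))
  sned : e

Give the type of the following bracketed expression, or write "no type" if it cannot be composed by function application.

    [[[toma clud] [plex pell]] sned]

[toma clud]: clud is (e -> ((t -> e) -> e)), toma is e; result ((t -> e) -> e).
[plex pell]: pell is (e -> (((t -> e) -> e) -> (e -> ((e -> e) -> (t -> e))))), plex is e; result (((t -> e) -> e) -> (e -> ((e -> e) -> (t -> e)))).
[[toma clud] [plex pell]]: [plex pell] is (((t -> e) -> e) -> (e -> ((e -> e) -> (t -> e)))), [toma clud] is ((t -> e) -> e); result (e -> ((e -> e) -> (t -> e))).
[[[toma clud] [plex pell]] sned]: [[toma clud] [plex pell]] is (e -> ((e -> e) -> (t -> e))), sned is e; result ((e -> e) -> (t -> e)).

((e -> e) -> (t -> e))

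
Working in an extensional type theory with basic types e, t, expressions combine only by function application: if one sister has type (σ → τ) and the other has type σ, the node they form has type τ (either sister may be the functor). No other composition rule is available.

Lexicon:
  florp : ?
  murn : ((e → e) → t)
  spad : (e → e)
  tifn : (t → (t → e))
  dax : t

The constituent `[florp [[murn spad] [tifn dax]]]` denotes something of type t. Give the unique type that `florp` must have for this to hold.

(e → t)

For [florp [[murn spad] [tifn dax]]] to have type t with [[murn spad] [tifn dax]] of type e, florp must be the function: florp : (e → t).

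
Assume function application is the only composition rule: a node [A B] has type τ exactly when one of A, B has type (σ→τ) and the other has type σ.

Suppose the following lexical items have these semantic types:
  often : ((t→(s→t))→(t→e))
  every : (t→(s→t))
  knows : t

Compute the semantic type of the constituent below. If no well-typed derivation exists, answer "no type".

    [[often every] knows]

e

At [often every], often : ((t→(s→t))→(t→e)) takes every : (t→(s→t)), giving (t→e).
At [[often every] knows], [often every] : (t→e) takes knows : t, giving e.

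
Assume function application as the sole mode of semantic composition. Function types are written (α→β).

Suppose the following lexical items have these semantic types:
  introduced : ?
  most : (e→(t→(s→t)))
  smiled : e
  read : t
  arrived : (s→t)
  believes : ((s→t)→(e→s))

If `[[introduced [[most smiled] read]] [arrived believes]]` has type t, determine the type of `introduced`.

[[introduced [[most smiled] read]] [arrived believes]] must have type t. The sister [arrived believes] has type (e→s); that is not a function onto t, so [introduced [[most smiled] read]] must be the functor, of type ((e→s)→t).
[introduced [[most smiled] read]] must have type ((e→s)→t). The sister [[most smiled] read] has type (s→t); that is not a function onto ((e→s)→t), so introduced must be the functor, of type ((s→t)→((e→s)→t)).

((s→t)→((e→s)→t))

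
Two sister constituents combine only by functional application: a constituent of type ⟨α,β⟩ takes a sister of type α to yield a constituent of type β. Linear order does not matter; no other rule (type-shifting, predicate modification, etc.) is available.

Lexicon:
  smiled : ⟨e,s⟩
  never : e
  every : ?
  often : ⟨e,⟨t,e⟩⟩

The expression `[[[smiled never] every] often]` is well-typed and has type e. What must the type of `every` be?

At [[[smiled never] every] often] (required: e): often is ⟨e,⟨t,e⟩⟩, which is not a function with range e; hence [[smiled never] every] is the functor — type ⟨⟨e,⟨t,e⟩⟩,e⟩.
At [[smiled never] every] (required: ⟨⟨e,⟨t,e⟩⟩,e⟩): [smiled never] is s, which is not a function with range ⟨⟨e,⟨t,e⟩⟩,e⟩; hence every is the functor — type ⟨s,⟨⟨e,⟨t,e⟩⟩,e⟩⟩.

⟨s,⟨⟨e,⟨t,e⟩⟩,e⟩⟩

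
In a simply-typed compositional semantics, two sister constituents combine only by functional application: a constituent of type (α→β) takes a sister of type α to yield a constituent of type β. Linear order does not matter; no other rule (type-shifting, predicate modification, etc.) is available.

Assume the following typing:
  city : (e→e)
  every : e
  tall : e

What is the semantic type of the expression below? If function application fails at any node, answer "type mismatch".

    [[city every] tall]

type mismatch

[city every]: city is (e→e), every is e; result e.
[[city every] tall]: e and e cannot combine by function application — type clash.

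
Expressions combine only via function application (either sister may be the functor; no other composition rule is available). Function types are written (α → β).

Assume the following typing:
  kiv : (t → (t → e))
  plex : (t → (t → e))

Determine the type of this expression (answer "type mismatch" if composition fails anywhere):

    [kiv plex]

[kiv plex]: (t → (t → e)) with (t → (t → e)) — neither is a function whose domain matches the other; composition fails here.

type mismatch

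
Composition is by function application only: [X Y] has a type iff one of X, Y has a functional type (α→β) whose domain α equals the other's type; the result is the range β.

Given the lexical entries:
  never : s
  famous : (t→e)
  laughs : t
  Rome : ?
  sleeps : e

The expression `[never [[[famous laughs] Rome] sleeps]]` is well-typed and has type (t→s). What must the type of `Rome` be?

(e→(e→(s→(t→s))))

At [never [[[famous laughs] Rome] sleeps]] (required: (t→s)): never is s, which is not a function with range (t→s); hence [[[famous laughs] Rome] sleeps] is the functor — type (s→(t→s)).
At [[[famous laughs] Rome] sleeps] (required: (s→(t→s))): sleeps is e, which is not a function with range (s→(t→s)); hence [[famous laughs] Rome] is the functor — type (e→(s→(t→s))).
At [[famous laughs] Rome] (required: (e→(s→(t→s)))): [famous laughs] is e, which is not a function with range (e→(s→(t→s))); hence Rome is the functor — type (e→(e→(s→(t→s)))).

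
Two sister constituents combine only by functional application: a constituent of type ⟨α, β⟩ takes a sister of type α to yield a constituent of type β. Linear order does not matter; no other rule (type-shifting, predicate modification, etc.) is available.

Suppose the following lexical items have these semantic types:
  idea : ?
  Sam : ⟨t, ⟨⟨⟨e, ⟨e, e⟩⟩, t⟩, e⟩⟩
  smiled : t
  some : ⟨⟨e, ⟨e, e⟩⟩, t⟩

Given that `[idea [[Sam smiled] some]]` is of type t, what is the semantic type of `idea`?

For [idea [[Sam smiled] some]] to have type t with [[Sam smiled] some] of type e, idea must be the function: idea : ⟨e, t⟩.

⟨e, t⟩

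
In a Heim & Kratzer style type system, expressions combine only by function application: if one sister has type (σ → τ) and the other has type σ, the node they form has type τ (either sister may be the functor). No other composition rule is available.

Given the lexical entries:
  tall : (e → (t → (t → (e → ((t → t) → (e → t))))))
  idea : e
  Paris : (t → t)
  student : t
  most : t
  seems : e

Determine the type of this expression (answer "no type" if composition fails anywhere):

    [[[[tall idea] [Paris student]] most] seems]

[tall idea] — tall of type (e → (t → (t → (e → ((t → t) → (e → t)))))) combines with idea of type e: type (t → (t → (e → ((t → t) → (e → t))))).
[Paris student] — Paris of type (t → t) combines with student of type t: type t.
[[tall idea] [Paris student]] — [tall idea] of type (t → (t → (e → ((t → t) → (e → t))))) combines with [Paris student] of type t: type (t → (e → ((t → t) → (e → t)))).
[[[tall idea] [Paris student]] most] — [[tall idea] [Paris student]] of type (t → (e → ((t → t) → (e → t)))) combines with most of type t: type (e → ((t → t) → (e → t))).
[[[[tall idea] [Paris student]] most] seems] — [[[tall idea] [Paris student]] most] of type (e → ((t → t) → (e → t))) combines with seems of type e: type ((t → t) → (e → t)).

((t → t) → (e → t))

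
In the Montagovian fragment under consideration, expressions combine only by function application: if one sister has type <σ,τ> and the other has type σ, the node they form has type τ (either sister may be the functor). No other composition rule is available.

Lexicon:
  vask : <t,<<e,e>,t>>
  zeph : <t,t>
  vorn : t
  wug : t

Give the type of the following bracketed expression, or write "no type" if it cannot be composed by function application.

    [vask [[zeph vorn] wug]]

no type

[zeph vorn]: functor zeph : <t,t>, argument vorn : t; result t.
At [[zeph vorn] wug]: neither t nor t can take the other as argument; the node is ill-typed.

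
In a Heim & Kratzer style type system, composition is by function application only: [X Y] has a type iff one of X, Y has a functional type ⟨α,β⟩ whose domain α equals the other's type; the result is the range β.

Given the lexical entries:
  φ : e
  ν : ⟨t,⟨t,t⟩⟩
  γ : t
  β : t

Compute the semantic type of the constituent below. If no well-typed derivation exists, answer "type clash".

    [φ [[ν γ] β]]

type clash

[ν γ] — ν of type ⟨t,⟨t,t⟩⟩ combines with γ of type t: type ⟨t,t⟩.
[[ν γ] β] — [ν γ] of type ⟨t,t⟩ combines with β of type t: type t.
[φ [[ν γ] β]]: e and t cannot combine by function application — type clash.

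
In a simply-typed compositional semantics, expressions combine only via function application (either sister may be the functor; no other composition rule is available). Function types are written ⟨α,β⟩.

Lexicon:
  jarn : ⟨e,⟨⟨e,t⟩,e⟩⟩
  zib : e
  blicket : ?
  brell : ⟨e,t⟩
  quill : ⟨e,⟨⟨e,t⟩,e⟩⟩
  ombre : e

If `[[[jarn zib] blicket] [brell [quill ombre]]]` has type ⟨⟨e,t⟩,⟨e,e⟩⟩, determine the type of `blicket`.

At [[[jarn zib] blicket] [brell [quill ombre]]] (required: ⟨⟨e,t⟩,⟨e,e⟩⟩): [brell [quill ombre]] is e, which is not a function with range ⟨⟨e,t⟩,⟨e,e⟩⟩; hence [[jarn zib] blicket] is the functor — type ⟨e,⟨⟨e,t⟩,⟨e,e⟩⟩⟩.
At [[jarn zib] blicket] (required: ⟨e,⟨⟨e,t⟩,⟨e,e⟩⟩⟩): [jarn zib] is ⟨⟨e,t⟩,e⟩, which is not a function with range ⟨e,⟨⟨e,t⟩,⟨e,e⟩⟩⟩; hence blicket is the functor — type ⟨⟨⟨e,t⟩,e⟩,⟨e,⟨⟨e,t⟩,⟨e,e⟩⟩⟩⟩.

⟨⟨⟨e,t⟩,e⟩,⟨e,⟨⟨e,t⟩,⟨e,e⟩⟩⟩⟩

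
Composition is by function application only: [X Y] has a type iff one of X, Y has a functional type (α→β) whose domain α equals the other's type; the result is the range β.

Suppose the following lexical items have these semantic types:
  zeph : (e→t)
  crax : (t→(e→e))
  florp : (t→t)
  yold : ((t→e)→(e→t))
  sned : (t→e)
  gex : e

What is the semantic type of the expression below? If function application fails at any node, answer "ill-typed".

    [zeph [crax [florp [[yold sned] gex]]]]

ill-typed

[yold sned]: ((t→e)→(e→t)) applied to (t→e) yields (e→t).
[[yold sned] gex]: (e→t) applied to e yields t.
[florp [[yold sned] gex]]: (t→t) applied to t yields t.
[crax [florp [[yold sned] gex]]]: (t→(e→e)) applied to t yields (e→e).
[zeph [crax [florp [[yold sned] gex]]]]: (e→t) and (e→e) cannot combine by function application — type clash.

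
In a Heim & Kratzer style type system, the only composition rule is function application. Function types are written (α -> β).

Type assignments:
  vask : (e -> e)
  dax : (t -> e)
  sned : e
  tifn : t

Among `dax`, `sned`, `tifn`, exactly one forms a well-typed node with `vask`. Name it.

dax : (t -> e) — vask needs e; dax needs t; neither fits.
sned — combines: vask : (e -> e) takes sned : e as argument, giving e.
tifn : t — vask needs e; tifn needs nothing (atomic); neither fits.

sned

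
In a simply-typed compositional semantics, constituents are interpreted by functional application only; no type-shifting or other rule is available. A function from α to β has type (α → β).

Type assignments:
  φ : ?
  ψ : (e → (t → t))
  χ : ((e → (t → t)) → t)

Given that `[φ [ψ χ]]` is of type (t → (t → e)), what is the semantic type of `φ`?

[φ [ψ χ]] must have type (t → (t → e)). The sister [ψ χ] has type t; that is not a function onto (t → (t → e)), so φ must be the functor, of type (t → (t → (t → e))).

(t → (t → (t → e)))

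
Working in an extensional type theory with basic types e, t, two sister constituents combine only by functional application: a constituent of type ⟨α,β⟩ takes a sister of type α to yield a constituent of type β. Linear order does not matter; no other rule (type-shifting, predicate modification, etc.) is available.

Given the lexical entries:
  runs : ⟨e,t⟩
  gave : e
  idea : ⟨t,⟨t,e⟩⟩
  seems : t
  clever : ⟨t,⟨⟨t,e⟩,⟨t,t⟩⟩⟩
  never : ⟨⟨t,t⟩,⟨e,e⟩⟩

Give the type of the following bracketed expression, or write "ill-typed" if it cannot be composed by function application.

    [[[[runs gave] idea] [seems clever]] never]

At [runs gave], runs : ⟨e,t⟩ takes gave : e, giving t.
At [[runs gave] idea], idea : ⟨t,⟨t,e⟩⟩ takes [runs gave] : t, giving ⟨t,e⟩.
At [seems clever], clever : ⟨t,⟨⟨t,e⟩,⟨t,t⟩⟩⟩ takes seems : t, giving ⟨⟨t,e⟩,⟨t,t⟩⟩.
At [[[runs gave] idea] [seems clever]], [seems clever] : ⟨⟨t,e⟩,⟨t,t⟩⟩ takes [[runs gave] idea] : ⟨t,e⟩, giving ⟨t,t⟩.
At [[[[runs gave] idea] [seems clever]] never], never : ⟨⟨t,t⟩,⟨e,e⟩⟩ takes [[[runs gave] idea] [seems clever]] : ⟨t,t⟩, giving ⟨e,e⟩.

⟨e,e⟩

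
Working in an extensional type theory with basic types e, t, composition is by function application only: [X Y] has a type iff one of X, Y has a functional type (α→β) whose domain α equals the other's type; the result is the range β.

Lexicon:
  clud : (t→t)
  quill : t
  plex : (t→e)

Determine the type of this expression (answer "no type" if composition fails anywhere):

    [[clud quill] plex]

e

[clud quill]: functor clud : (t→t), argument quill : t; result t.
[[clud quill] plex]: functor plex : (t→e), argument [clud quill] : t; result e.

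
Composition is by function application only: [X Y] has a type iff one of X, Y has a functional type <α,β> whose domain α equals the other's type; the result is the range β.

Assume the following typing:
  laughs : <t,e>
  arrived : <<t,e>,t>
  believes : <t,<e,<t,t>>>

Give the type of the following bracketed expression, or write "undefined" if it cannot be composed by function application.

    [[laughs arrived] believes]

[laughs arrived]: functor arrived : <<t,e>,t>, argument laughs : <t,e>; result t.
[[laughs arrived] believes]: functor believes : <t,<e,<t,t>>>, argument [laughs arrived] : t; result <e,<t,t>>.

<e,<t,t>>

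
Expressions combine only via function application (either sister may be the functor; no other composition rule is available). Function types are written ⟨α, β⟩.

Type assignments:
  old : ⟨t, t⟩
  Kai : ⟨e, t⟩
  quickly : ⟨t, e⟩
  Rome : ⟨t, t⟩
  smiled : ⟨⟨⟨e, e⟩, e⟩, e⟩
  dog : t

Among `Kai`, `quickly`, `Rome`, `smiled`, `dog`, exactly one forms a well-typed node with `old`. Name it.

Kai : ⟨e, t⟩ — does not combine with old.
quickly : ⟨t, e⟩ — does not combine with old.
Rome : ⟨t, t⟩ — does not combine with old.
smiled : ⟨⟨⟨e, e⟩, e⟩, e⟩ — does not combine with old.
dog — combines: old : ⟨t, t⟩ takes dog : t as argument, giving t.

dog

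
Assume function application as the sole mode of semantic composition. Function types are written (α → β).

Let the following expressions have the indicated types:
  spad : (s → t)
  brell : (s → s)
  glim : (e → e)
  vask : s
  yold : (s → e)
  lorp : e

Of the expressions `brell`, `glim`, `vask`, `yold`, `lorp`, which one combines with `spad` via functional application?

vask

brell : (s → s) — neither side's domain matches the other.
glim : (e → e) — neither side's domain matches the other.
vask — combines: spad : (s → t) takes vask : s as argument, giving t.
yold : (s → e) — neither side's domain matches the other.
lorp : e — neither side's domain matches the other.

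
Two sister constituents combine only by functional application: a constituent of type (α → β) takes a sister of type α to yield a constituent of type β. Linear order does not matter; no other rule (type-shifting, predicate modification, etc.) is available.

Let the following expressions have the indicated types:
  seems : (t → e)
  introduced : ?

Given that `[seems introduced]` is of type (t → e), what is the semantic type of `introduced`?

[seems introduced] is required to be (t → e). seems : (t → e) cannot yield (t → e) as functor, so introduced : ((t → e) → (t → e)).

((t → e) → (t → e))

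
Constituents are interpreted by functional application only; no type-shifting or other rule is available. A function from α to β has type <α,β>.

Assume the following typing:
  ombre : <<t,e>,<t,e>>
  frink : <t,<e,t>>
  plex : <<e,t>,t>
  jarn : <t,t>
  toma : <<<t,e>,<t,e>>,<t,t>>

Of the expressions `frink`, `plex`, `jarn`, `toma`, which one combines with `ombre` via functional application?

toma

frink : <t,<e,t>> — ombre needs <t,e>; frink needs t; neither fits.
plex : <<e,t>,t> — ombre needs <t,e>; plex needs <e,t>; neither fits.
jarn : <t,t> — ombre needs <t,e>; jarn needs t; neither fits.
toma — combines: toma : <<<t,e>,<t,e>>,<t,t>> takes ombre : <<t,e>,<t,e>> as argument, giving <t,t>.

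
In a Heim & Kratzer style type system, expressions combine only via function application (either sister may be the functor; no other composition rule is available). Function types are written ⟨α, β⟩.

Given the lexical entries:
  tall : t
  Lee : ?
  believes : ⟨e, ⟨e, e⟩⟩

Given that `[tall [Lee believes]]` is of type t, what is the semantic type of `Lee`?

[tall [Lee believes]] is required to be t. tall : t cannot yield t as functor, so [Lee believes] : ⟨t, t⟩.
[Lee believes] is required to be ⟨t, t⟩. believes : ⟨e, ⟨e, e⟩⟩ cannot yield ⟨t, t⟩ as functor, so Lee : ⟨⟨e, ⟨e, e⟩⟩, ⟨t, t⟩⟩.

⟨⟨e, ⟨e, e⟩⟩, ⟨t, t⟩⟩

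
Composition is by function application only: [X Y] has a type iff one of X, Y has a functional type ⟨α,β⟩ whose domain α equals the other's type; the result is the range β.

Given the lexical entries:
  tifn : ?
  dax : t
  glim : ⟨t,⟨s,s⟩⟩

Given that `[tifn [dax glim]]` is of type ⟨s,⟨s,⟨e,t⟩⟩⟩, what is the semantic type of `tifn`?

[tifn [dax glim]] is required to be ⟨s,⟨s,⟨e,t⟩⟩⟩. [dax glim] : ⟨s,s⟩ cannot yield ⟨s,⟨s,⟨e,t⟩⟩⟩ as functor, so tifn : ⟨⟨s,s⟩,⟨s,⟨s,⟨e,t⟩⟩⟩⟩.

⟨⟨s,s⟩,⟨s,⟨s,⟨e,t⟩⟩⟩⟩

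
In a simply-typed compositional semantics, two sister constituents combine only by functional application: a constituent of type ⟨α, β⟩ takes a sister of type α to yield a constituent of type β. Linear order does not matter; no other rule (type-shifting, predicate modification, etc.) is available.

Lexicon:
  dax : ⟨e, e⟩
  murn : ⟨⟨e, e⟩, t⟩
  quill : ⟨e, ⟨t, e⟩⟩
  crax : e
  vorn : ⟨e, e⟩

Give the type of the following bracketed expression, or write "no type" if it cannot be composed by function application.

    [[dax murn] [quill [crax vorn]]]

[dax murn]: ⟨⟨e, e⟩, t⟩ applied to ⟨e, e⟩ yields t.
[crax vorn]: ⟨e, e⟩ applied to e yields e.
[quill [crax vorn]]: ⟨e, ⟨t, e⟩⟩ applied to e yields ⟨t, e⟩.
[[dax murn] [quill [crax vorn]]]: ⟨t, e⟩ applied to t yields e.

e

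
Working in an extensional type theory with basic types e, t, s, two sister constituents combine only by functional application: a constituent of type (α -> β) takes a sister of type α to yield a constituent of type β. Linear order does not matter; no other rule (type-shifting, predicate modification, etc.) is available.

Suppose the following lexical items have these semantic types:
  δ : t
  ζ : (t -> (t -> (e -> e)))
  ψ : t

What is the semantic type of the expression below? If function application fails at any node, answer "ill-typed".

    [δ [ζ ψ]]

(e -> e)

[ζ ψ] — ζ of type (t -> (t -> (e -> e))) combines with ψ of type t: type (t -> (e -> e)).
[δ [ζ ψ]] — [ζ ψ] of type (t -> (e -> e)) combines with δ of type t: type (e -> e).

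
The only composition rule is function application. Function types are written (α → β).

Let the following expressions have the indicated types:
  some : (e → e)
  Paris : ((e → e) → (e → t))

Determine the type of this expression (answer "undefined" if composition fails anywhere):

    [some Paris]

[some Paris]: Paris is ((e → e) → (e → t)), some is (e → e); result (e → t).

(e → t)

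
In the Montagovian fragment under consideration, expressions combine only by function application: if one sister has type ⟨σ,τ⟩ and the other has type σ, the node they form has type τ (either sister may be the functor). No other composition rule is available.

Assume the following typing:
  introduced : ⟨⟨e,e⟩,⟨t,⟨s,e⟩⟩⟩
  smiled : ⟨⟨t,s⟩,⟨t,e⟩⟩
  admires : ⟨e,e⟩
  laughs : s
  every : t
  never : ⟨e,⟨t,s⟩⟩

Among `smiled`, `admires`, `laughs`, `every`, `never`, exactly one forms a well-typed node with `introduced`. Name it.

smiled : ⟨⟨t,s⟩,⟨t,e⟩⟩ — does not combine with introduced.
admires — combines: introduced : ⟨⟨e,e⟩,⟨t,⟨s,e⟩⟩⟩ takes admires : ⟨e,e⟩ as argument, giving ⟨t,⟨s,e⟩⟩.
laughs : s — does not combine with introduced.
every : t — does not combine with introduced.
never : ⟨e,⟨t,s⟩⟩ — does not combine with introduced.

admires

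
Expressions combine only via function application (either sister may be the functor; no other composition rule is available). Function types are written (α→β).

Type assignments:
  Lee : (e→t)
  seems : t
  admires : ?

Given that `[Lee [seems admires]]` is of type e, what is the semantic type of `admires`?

(t→((e→t)→e))

[Lee [seems admires]] must have type e. The sister Lee has type (e→t); that is not a function onto e, so [seems admires] must be the functor, of type ((e→t)→e).
[seems admires] must have type ((e→t)→e). The sister seems has type t; that is not a function onto ((e→t)→e), so admires must be the functor, of type (t→((e→t)→e)).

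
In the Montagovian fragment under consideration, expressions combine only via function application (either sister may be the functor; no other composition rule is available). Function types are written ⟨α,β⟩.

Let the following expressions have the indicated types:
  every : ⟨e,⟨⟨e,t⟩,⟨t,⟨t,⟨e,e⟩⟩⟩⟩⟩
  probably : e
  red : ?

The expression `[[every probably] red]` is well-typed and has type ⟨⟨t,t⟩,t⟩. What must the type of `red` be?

[[every probably] red] is required to be ⟨⟨t,t⟩,t⟩. [every probably] : ⟨⟨e,t⟩,⟨t,⟨t,⟨e,e⟩⟩⟩⟩ cannot yield ⟨⟨t,t⟩,t⟩ as functor, so red : ⟨⟨⟨e,t⟩,⟨t,⟨t,⟨e,e⟩⟩⟩⟩,⟨⟨t,t⟩,t⟩⟩.

⟨⟨⟨e,t⟩,⟨t,⟨t,⟨e,e⟩⟩⟩⟩,⟨⟨t,t⟩,t⟩⟩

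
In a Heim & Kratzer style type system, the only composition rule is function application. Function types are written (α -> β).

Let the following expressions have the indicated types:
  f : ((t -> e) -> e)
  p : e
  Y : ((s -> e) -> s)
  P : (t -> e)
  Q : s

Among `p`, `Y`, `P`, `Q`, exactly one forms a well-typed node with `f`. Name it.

P

p : e — neither side's domain matches the other.
Y : ((s -> e) -> s) — neither side's domain matches the other.
P — combines: f : ((t -> e) -> e) takes P : (t -> e) as argument, giving e.
Q : s — neither side's domain matches the other.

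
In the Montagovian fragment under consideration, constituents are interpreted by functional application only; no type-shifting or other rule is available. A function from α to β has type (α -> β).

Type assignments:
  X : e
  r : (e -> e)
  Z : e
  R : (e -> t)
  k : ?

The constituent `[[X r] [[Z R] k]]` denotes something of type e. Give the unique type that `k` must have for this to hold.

For [[X r] [[Z R] k]] to have type e with [X r] of type e, [[Z R] k] must be the function: [[Z R] k] : (e -> e).
For [[Z R] k] to have type (e -> e) with [Z R] of type t, k must be the function: k : (t -> (e -> e)).

(t -> (e -> e))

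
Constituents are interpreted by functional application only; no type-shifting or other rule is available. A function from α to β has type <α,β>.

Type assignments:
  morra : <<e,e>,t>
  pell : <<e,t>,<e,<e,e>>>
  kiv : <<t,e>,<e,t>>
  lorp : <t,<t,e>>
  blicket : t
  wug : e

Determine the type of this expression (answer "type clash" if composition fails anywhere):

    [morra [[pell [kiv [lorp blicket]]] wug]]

[lorp blicket] — lorp of type <t,<t,e>> combines with blicket of type t: type <t,e>.
[kiv [lorp blicket]] — kiv of type <<t,e>,<e,t>> combines with [lorp blicket] of type <t,e>: type <e,t>.
[pell [kiv [lorp blicket]]] — pell of type <<e,t>,<e,<e,e>>> combines with [kiv [lorp blicket]] of type <e,t>: type <e,<e,e>>.
[[pell [kiv [lorp blicket]]] wug] — [pell [kiv [lorp blicket]]] of type <e,<e,e>> combines with wug of type e: type <e,e>.
[morra [[pell [kiv [lorp blicket]]] wug]] — morra of type <<e,e>,t> combines with [[pell [kiv [lorp blicket]]] wug] of type <e,e>: type t.

t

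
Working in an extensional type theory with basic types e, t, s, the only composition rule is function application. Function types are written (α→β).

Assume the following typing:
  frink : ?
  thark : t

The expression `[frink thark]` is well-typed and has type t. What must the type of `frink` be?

[frink thark] must have type t. The sister thark has type t; that is not a function onto t, so frink must be the functor, of type (t→t).

(t→t)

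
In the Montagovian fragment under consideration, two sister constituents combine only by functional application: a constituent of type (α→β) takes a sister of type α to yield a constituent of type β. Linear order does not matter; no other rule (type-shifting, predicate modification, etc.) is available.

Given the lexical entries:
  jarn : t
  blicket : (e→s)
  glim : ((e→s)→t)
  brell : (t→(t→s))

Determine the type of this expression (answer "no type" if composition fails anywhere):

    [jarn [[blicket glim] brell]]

s

[blicket glim]: ((e→s)→t) applied to (e→s) yields t.
[[blicket glim] brell]: (t→(t→s)) applied to t yields (t→s).
[jarn [[blicket glim] brell]]: (t→s) applied to t yields s.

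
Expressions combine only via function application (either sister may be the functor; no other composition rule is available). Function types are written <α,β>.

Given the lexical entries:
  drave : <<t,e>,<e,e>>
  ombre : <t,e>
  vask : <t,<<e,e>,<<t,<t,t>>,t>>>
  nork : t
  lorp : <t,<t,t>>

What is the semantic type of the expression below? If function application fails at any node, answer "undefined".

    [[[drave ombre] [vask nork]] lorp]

[drave ombre]: <<t,e>,<e,e>> applied to <t,e> yields <e,e>.
[vask nork]: <t,<<e,e>,<<t,<t,t>>,t>>> applied to t yields <<e,e>,<<t,<t,t>>,t>>.
[[drave ombre] [vask nork]]: <<e,e>,<<t,<t,t>>,t>> applied to <e,e> yields <<t,<t,t>>,t>.
[[[drave ombre] [vask nork]] lorp]: <<t,<t,t>>,t> applied to <t,<t,t>> yields t.

t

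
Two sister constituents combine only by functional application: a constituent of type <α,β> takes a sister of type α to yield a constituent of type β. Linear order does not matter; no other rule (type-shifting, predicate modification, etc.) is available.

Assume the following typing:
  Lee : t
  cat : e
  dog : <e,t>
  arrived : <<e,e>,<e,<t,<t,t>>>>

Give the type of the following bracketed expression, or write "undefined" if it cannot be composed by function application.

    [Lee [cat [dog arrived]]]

[dog arrived]: <e,t> with <<e,e>,<e,<t,<t,t>>>> — neither is a function whose domain matches the other; composition fails here.

undefined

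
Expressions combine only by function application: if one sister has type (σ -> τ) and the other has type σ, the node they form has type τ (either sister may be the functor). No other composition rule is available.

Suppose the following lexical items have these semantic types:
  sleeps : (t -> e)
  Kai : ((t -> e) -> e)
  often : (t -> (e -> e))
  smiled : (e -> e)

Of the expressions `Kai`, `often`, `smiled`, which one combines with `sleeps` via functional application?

Kai — combines: Kai : ((t -> e) -> e) takes sleeps : (t -> e) as argument, giving e.
often : (t -> (e -> e)) — no; sleeps wants t, and often wants t.
smiled : (e -> e) — no; sleeps wants t, and smiled wants e.

Kai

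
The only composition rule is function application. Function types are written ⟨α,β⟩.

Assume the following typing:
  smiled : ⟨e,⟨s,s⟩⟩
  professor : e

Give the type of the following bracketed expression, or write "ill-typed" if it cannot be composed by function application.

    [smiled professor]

[smiled professor]: functor smiled : ⟨e,⟨s,s⟩⟩, argument professor : e; result ⟨s,s⟩.

⟨s,s⟩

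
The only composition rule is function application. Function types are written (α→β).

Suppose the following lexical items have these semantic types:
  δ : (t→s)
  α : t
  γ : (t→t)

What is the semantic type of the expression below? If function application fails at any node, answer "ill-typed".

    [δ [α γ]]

s

At [α γ], γ : (t→t) takes α : t, giving t.
At [δ [α γ]], δ : (t→s) takes [α γ] : t, giving s.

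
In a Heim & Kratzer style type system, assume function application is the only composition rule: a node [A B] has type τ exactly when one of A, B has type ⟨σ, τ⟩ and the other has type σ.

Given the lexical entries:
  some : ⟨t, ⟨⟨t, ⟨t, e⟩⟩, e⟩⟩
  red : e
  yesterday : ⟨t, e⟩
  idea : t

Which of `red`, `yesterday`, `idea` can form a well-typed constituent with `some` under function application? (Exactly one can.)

idea

red : e — some needs t; red needs nothing (atomic); neither fits.
yesterday : ⟨t, e⟩ — some needs t; yesterday needs t; neither fits.
idea — combines: some : ⟨t, ⟨⟨t, ⟨t, e⟩⟩, e⟩⟩ takes idea : t as argument, giving ⟨⟨t, ⟨t, e⟩⟩, e⟩.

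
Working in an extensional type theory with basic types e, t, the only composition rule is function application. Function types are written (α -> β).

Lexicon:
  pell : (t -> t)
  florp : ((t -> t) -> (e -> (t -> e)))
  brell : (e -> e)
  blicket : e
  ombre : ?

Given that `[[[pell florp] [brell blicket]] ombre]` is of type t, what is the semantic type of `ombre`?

((t -> e) -> t)

For [[[pell florp] [brell blicket]] ombre] to have type t with [[pell florp] [brell blicket]] of type (t -> e), ombre must be the function: ombre : ((t -> e) -> t).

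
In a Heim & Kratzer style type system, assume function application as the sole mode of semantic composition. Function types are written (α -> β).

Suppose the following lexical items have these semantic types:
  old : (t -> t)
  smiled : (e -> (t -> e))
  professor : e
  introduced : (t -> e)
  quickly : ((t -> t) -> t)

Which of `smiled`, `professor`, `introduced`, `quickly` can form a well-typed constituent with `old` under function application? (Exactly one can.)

smiled : (e -> (t -> e)) — does not combine with old.
professor : e — does not combine with old.
introduced : (t -> e) — does not combine with old.
quickly — combines: quickly : ((t -> t) -> t) takes old : (t -> t) as argument, giving t.

quickly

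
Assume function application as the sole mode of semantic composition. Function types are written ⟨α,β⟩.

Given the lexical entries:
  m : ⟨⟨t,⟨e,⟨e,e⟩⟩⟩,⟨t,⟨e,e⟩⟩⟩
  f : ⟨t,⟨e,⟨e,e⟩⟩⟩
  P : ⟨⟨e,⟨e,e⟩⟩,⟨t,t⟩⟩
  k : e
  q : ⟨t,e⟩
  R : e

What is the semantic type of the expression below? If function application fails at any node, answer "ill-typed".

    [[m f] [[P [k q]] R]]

At [m f], m : ⟨⟨t,⟨e,⟨e,e⟩⟩⟩,⟨t,⟨e,e⟩⟩⟩ takes f : ⟨t,⟨e,⟨e,e⟩⟩⟩, giving ⟨t,⟨e,e⟩⟩.
[k q]: e and ⟨t,e⟩ cannot combine by function application — type clash.

ill-typed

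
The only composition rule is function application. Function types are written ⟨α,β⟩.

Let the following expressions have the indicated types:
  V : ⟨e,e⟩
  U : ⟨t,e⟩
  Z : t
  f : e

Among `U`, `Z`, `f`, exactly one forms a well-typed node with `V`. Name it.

U : ⟨t,e⟩ — neither side's domain matches the other.
Z : t — neither side's domain matches the other.
f — combines: V : ⟨e,e⟩ takes f : e as argument, giving e.

f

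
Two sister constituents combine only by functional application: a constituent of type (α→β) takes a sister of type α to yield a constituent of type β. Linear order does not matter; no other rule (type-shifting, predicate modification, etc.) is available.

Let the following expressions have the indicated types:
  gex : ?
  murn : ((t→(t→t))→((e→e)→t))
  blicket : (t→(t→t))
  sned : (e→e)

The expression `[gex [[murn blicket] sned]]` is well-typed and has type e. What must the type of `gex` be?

(t→e)

[gex [[murn blicket] sned]] must have type e. The sister [[murn blicket] sned] has type t; that is not a function onto e, so gex must be the functor, of type (t→e).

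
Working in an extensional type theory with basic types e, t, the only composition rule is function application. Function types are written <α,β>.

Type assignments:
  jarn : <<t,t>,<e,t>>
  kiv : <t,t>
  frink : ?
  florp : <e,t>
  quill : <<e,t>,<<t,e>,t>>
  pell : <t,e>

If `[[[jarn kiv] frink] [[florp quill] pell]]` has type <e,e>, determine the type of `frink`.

At [[[jarn kiv] frink] [[florp quill] pell]] (required: <e,e>): [[florp quill] pell] is t, which is not a function with range <e,e>; hence [[jarn kiv] frink] is the functor — type <t,<e,e>>.
At [[jarn kiv] frink] (required: <t,<e,e>>): [jarn kiv] is <e,t>, which is not a function with range <t,<e,e>>; hence frink is the functor — type <<e,t>,<t,<e,e>>>.

<<e,t>,<t,<e,e>>>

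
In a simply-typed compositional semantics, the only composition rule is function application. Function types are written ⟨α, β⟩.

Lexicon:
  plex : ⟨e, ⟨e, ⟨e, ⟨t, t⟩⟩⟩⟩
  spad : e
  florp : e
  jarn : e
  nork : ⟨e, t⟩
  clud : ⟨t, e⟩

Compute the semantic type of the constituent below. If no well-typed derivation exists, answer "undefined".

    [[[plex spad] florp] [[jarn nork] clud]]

At [plex spad], plex : ⟨e, ⟨e, ⟨e, ⟨t, t⟩⟩⟩⟩ takes spad : e, giving ⟨e, ⟨e, ⟨t, t⟩⟩⟩.
At [[plex spad] florp], [plex spad] : ⟨e, ⟨e, ⟨t, t⟩⟩⟩ takes florp : e, giving ⟨e, ⟨t, t⟩⟩.
At [jarn nork], nork : ⟨e, t⟩ takes jarn : e, giving t.
At [[jarn nork] clud], clud : ⟨t, e⟩ takes [jarn nork] : t, giving e.
At [[[plex spad] florp] [[jarn nork] clud]], [[plex spad] florp] : ⟨e, ⟨t, t⟩⟩ takes [[jarn nork] clud] : e, giving ⟨t, t⟩.

⟨t, t⟩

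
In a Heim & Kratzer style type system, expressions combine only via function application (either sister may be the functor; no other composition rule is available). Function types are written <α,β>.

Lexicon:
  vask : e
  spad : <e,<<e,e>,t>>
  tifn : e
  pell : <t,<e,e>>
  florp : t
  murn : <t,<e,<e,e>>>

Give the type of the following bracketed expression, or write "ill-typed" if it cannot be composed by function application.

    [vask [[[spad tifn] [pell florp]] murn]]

<e,e>

At [spad tifn], spad : <e,<<e,e>,t>> takes tifn : e, giving <<e,e>,t>.
At [pell florp], pell : <t,<e,e>> takes florp : t, giving <e,e>.
At [[spad tifn] [pell florp]], [spad tifn] : <<e,e>,t> takes [pell florp] : <e,e>, giving t.
At [[[spad tifn] [pell florp]] murn], murn : <t,<e,<e,e>>> takes [[spad tifn] [pell florp]] : t, giving <e,<e,e>>.
At [vask [[[spad tifn] [pell florp]] murn]], [[[spad tifn] [pell florp]] murn] : <e,<e,e>> takes vask : e, giving <e,e>.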